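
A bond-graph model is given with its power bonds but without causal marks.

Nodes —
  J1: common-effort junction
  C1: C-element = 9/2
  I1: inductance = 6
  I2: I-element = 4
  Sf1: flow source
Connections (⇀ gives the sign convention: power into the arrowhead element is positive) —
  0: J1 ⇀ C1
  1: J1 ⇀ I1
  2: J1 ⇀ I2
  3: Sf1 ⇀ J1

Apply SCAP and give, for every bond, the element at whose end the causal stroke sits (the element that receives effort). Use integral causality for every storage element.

β3 stroke→Sf1  (Sf1 (Sf) sets flow on bond)
β0 stroke→J1  (prefer integral on C1)
β1 stroke→I1  (common-e at J1 fixed by 0)
β2 stroke→I2  (0-jn J1 has e-setter on 0)

bond 0 stroke→J1
bond 1 stroke→I1
bond 2 stroke→I2
bond 3 stroke→Sf1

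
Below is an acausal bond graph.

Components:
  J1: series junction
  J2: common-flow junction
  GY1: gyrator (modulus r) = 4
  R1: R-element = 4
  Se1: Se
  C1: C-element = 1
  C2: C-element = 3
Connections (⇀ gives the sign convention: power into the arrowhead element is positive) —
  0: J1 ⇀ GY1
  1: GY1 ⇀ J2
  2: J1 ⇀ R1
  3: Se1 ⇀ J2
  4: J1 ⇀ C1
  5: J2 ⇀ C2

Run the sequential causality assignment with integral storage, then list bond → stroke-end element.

β0 stroke at GY1
β1 stroke at GY1
β2 stroke at J1
β3 stroke at J2
β4 stroke at J1
β5 stroke at J2

#3 stroke at J2  (Se1: effort source, stroke at far end)
#4 stroke at J1  (C1 integral (e out))
#5 stroke at J2  (C2 outputs effort q/C2)
#1 stroke at GY1  (closing 1-jn rule on J2)
#0 stroke at GY1  (GY1 both-in/both-out from 1)
#2 stroke at J1  (common-f at J1 fixed by 0)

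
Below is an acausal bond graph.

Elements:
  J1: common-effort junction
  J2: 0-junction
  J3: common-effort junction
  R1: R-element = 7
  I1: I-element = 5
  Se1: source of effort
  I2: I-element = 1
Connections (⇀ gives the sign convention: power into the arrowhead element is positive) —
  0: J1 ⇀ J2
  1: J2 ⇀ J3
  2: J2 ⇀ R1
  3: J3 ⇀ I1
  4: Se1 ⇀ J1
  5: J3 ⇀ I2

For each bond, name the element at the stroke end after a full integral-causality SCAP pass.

bond 0 stroke→J2
bond 1 stroke→J3
bond 2 stroke→R1
bond 3 stroke→I1
bond 4 stroke→J1
bond 5 stroke→I2

bond 4 |J1  (Se1 (Se) sets effort on bond)
bond 0 |J2  (0-jn J1 has e-setter on 4)
bond 1 |J3  (common-e at J2 fixed by 0)
bond 2 |R1  (0-jn J2 has e-setter on 0)
bond 3 |I1  (0-jn J3 has e-setter on 1)
bond 5 |I2  (0-jn J3 has e-setter on 1)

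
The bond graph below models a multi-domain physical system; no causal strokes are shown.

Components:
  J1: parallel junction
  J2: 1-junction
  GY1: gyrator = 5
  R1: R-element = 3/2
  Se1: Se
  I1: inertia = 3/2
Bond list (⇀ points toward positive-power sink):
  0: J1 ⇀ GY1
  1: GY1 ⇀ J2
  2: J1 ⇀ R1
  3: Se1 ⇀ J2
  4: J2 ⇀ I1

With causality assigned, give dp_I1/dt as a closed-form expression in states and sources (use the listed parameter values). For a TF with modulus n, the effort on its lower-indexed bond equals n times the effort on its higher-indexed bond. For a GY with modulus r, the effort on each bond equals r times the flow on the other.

bond 3 |J2  (Se1 fixes effort; stroke away)
bond 4 |I1  (prefer integral on I1)
bond 1 |J2  (1-jn J2 has f-setter on 4)
bond 0 |J1  (GY1: gyrator matches bond 1)
bond 2 |R1  (common-e at J1 fixed by 0)

dp_I1/dt = E_Se1 - 100*p_I1/9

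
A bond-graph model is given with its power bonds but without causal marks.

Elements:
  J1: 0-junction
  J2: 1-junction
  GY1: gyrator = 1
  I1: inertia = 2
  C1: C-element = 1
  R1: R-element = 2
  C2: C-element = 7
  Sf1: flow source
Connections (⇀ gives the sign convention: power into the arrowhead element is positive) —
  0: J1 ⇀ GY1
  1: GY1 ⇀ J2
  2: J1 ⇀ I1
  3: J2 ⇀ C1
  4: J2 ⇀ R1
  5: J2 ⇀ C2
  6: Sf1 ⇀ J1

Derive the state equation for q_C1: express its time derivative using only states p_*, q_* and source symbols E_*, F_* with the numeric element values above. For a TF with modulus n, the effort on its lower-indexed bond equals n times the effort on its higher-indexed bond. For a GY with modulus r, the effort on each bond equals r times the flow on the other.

dq_C1/dt = F_Sf1/2 - p_I1/4 - q_C1/2 - q_C2/14

b6 stroke at Sf1  (Sf1: flow source, stroke at near end)
b2 stroke at I1  (I1: I, integral causality)
b0 stroke at J1  (J1: last free bond brings effort in)
b1 stroke at J2  (GY GY1: same side as bond 0)
b3 stroke at J2  (C1 outputs effort q/C1)
b5 stroke at J2  (C2: C, integral causality)
b4 stroke at R1  (J2 needs exactly one f-in)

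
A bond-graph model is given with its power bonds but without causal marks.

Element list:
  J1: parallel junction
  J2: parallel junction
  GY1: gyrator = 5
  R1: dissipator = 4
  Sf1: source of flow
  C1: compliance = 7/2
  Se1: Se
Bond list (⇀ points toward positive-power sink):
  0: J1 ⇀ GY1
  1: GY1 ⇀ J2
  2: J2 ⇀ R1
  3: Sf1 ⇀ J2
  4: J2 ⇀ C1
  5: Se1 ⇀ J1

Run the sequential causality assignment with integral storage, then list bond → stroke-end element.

b3 stroke at Sf1  (Sf1 (Sf) sets flow on bond)
b5 stroke at J1  (Se1 fixes effort; stroke away)
b0 stroke at GY1  (0-jn J1 has e-setter on 5)
b1 stroke at GY1  (through GY1, causality inverts; strokes same side of GY1)
b4 stroke at J2  (C1 outputs effort q/C1)
b2 stroke at R1  (common-e at J2 fixed by 4)

β0 |GY1
β1 |GY1
β2 |R1
β3 |Sf1
β4 |J2
β5 |J1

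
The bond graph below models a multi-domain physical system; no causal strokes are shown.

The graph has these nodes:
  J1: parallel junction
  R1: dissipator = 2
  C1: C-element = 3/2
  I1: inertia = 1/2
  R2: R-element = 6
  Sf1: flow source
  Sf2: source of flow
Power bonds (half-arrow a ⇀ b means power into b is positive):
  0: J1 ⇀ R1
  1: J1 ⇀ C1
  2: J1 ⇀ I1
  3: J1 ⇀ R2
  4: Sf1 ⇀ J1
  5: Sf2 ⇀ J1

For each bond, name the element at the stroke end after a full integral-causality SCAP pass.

#0 |R1
#1 |J1
#2 |I1
#3 |R2
#4 |Sf1
#5 |Sf2

#4 stroke→Sf1  (Sf1 (Sf) sets flow on bond)
#5 stroke→Sf2  (Sf2: flow source, stroke at near end)
#1 stroke→J1  (prefer integral on C1)
#0 stroke→R1  (J1 effort already set via bond 1)
#2 stroke→I1  (J1: bond 1 brought effort, rest push out)
#3 stroke→R2  (J1: bond 1 brought effort, rest push out)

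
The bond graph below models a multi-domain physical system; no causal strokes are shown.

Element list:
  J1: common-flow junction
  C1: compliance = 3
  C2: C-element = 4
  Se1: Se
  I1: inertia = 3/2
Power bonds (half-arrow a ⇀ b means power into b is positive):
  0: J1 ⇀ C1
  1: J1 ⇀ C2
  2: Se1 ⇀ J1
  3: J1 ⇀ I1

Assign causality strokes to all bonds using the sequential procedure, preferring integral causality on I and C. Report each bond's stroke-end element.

b0 stroke→J1
b1 stroke→J1
b2 stroke→J1
b3 stroke→I1

#2 |J1  (Se1 (Se) sets effort on bond)
#0 |J1  (C1 integral (e out))
#1 |J1  (prefer integral on C2)
#3 |I1  (closing 1-jn rule on J1)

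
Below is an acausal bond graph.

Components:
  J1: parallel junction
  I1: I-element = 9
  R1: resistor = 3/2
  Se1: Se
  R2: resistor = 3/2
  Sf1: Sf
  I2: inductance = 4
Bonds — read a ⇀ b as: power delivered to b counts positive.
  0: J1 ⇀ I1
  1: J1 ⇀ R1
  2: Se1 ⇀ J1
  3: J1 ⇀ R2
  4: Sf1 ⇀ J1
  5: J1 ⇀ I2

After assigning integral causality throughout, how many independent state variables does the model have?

2  (I1, I2 all integral)

#2 stroke→J1  (Se1: effort source, stroke at far end)
#4 stroke→Sf1  (source Sf1 imposes f)
#0 stroke→I1  (0-jn J1 has e-setter on 2)
#1 stroke→R1  (J1: bond 2 brought effort, rest push out)
#3 stroke→R2  (0-jn J1 has e-setter on 2)
#5 stroke→I2  (0-jn J1 has e-setter on 2)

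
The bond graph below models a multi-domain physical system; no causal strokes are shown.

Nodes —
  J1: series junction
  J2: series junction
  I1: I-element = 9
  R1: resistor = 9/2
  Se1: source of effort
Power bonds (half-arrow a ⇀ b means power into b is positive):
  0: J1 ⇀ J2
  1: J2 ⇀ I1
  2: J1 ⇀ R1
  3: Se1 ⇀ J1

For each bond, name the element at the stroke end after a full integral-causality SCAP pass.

b0 →J2
b1 →I1
b2 →J1
b3 →J1

bond 3 →J1  (source Se1 imposes e)
bond 1 →I1  (I1 outputs flow p/I1)
bond 0 →J2  (J2 flow already set via bond 1)
bond 2 →J1  (common-f at J1 fixed by 0)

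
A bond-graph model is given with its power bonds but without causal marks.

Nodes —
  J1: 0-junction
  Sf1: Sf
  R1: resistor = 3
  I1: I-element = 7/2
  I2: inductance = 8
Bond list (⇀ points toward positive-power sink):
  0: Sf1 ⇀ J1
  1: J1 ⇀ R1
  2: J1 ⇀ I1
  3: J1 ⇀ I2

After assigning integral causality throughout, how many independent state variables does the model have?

bond 0 →Sf1  (source Sf1 imposes f)
bond 2 →I1  (prefer integral on I1)
bond 3 →I2  (I2 integral (f out))
bond 1 →J1  (closing 0-jn rule on J1)

2  (I1, I2 all integral)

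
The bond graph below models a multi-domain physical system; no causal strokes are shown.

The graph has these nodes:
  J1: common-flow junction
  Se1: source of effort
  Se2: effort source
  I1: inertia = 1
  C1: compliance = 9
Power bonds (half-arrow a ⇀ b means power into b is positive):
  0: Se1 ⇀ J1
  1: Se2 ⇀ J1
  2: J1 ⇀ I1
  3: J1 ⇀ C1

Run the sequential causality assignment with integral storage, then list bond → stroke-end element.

β0 stroke→J1
β1 stroke→J1
β2 stroke→I1
β3 stroke→J1

#0 stroke at J1  (source Se1 imposes e)
#1 stroke at J1  (source Se2 imposes e)
#2 stroke at I1  (I1: I, integral causality)
#3 stroke at J1  (common-f at J1 fixed by 2)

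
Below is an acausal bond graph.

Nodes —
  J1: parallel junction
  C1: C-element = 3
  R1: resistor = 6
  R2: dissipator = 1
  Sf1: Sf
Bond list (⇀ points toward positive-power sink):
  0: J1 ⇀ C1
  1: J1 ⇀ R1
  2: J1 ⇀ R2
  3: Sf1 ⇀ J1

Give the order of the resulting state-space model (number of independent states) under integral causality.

1  (C1 all integral)

β3 stroke at Sf1  (Sf1 fixes flow; stroke at Sf1)
β0 stroke at J1  (C1 integral (e out))
β1 stroke at R1  (0-jn J1 has e-setter on 0)
β2 stroke at R2  (J1: bond 0 brought effort, rest push out)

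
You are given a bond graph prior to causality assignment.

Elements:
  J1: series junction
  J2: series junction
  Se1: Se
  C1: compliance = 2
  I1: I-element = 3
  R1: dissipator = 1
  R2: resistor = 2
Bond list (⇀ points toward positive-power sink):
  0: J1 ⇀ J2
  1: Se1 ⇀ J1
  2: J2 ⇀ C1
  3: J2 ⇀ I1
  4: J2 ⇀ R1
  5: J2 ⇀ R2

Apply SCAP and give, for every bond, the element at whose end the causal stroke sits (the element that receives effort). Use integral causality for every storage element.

β0 stroke→J2
β1 stroke→J1
β2 stroke→J2
β3 stroke→I1
β4 stroke→J2
β5 stroke→J2

β1 →J1  (Se1 fixes effort; stroke away)
β0 →J2  (only one flow-in slot at J1)
β2 →J2  (C1 outputs effort q/C1)
β3 →I1  (prefer integral on I1)
β4 →J2  (J2 flow already set via bond 3)
β5 →J2  (J2 flow already set via bond 3)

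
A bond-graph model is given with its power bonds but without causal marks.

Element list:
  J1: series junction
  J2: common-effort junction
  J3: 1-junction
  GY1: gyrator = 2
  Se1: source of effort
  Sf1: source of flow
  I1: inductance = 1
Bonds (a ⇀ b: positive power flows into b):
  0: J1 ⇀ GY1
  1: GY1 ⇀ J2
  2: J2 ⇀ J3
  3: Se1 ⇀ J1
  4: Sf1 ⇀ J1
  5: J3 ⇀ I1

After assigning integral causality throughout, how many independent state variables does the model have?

β3 stroke→J1  (source Se1 imposes e)
β4 stroke→Sf1  (source Sf1 imposes f)
β0 stroke→J1  (1-jn J1 has f-setter on 4)
β1 stroke→J2  (GY1: gyrator matches bond 0)
β2 stroke→J3  (J2 effort already set via bond 1)
β5 stroke→I1  (only one flow-in slot at J3)

1  (I1 all integral)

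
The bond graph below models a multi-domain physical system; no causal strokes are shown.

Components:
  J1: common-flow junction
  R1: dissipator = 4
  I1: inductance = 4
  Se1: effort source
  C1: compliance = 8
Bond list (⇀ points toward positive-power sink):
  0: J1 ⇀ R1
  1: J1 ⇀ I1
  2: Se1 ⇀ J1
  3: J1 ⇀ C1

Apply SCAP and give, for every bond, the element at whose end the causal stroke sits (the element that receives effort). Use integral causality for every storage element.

b2 stroke at J1  (Se1: effort source, stroke at far end)
b1 stroke at I1  (I1 outputs flow p/I1)
b0 stroke at J1  (1-jn J1 has f-setter on 1)
b3 stroke at J1  (J1 flow already set via bond 1)

bond 0 |J1
bond 1 |I1
bond 2 |J1
bond 3 |J1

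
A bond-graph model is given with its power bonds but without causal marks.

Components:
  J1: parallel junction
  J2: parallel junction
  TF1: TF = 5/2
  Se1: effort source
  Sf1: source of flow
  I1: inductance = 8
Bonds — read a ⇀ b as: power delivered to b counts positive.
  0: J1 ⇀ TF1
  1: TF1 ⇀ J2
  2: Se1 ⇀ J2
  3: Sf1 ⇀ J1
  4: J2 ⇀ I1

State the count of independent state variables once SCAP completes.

bond 2 stroke at J2  (Se1 fixes effort; stroke away)
bond 3 stroke at Sf1  (source Sf1 imposes f)
bond 0 stroke at J1  (J1 needs exactly one e-in)
bond 1 stroke at TF1  (0-jn J2 has e-setter on 2)
bond 4 stroke at I1  (common-e at J2 fixed by 2)

1  (I1 all integral)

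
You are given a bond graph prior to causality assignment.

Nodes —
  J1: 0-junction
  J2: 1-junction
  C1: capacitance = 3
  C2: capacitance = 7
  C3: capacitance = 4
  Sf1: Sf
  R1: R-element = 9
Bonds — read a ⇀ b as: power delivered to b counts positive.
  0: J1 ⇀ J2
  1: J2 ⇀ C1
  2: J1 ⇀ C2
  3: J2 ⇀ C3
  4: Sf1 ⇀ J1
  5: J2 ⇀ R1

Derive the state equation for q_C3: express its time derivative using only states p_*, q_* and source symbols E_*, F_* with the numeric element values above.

b4 →Sf1  (Sf1 fixes flow; stroke at Sf1)
b1 →J2  (prefer integral on C1)
b2 →J1  (prefer integral on C2)
b0 →J2  (0-jn J1 has e-setter on 2)
b3 →J2  (C3 integral (e out))
b5 →R1  (J2 needs exactly one f-in)

dq_C3/dt = -q_C1/27 + q_C2/63 - q_C3/36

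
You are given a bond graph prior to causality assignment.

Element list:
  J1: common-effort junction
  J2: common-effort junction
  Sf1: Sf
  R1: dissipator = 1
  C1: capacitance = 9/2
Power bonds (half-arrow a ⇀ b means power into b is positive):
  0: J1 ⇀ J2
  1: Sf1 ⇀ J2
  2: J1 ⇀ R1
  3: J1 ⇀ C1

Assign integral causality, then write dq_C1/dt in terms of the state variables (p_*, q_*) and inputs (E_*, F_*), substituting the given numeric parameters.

dq_C1/dt = F_Sf1 - 2*q_C1/9

b1 stroke at Sf1  (Sf1 fixes flow; stroke at Sf1)
b0 stroke at J2  (only one effort-in slot at J2)
b3 stroke at J1  (C1 outputs effort q/C1)
b2 stroke at R1  (0-jn J1 has e-setter on 3)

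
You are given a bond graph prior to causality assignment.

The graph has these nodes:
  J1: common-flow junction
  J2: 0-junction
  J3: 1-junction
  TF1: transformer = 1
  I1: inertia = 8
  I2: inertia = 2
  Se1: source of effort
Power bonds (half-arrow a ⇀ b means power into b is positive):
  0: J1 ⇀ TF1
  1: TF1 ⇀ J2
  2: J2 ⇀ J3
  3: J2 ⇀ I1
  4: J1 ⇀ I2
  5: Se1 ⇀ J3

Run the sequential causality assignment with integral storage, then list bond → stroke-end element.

β0 stroke at J1
β1 stroke at TF1
β2 stroke at J2
β3 stroke at I1
β4 stroke at I2
β5 stroke at J3

#5 stroke at J3  (source Se1 imposes e)
#2 stroke at J2  (only one flow-in slot at J3)
#1 stroke at TF1  (0-jn J2 has e-setter on 2)
#3 stroke at I1  (J2 effort already set via bond 2)
#0 stroke at J1  (TF1 one-in-one-out from 1)
#4 stroke at I2  (closing 1-jn rule on J1)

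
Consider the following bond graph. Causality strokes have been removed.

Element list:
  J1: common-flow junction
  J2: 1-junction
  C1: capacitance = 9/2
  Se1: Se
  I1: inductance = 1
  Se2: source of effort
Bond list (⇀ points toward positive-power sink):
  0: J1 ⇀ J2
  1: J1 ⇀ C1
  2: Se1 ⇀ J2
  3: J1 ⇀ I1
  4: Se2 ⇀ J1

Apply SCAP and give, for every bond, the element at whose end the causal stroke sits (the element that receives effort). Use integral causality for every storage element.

b0 stroke at J1
b1 stroke at J1
b2 stroke at J2
b3 stroke at I1
b4 stroke at J1

β2 stroke at J2  (Se1: effort source, stroke at far end)
β4 stroke at J1  (Se2 fixes effort; stroke away)
β0 stroke at J1  (J2: last free bond brings flow in)
β1 stroke at J1  (prefer integral on C1)
β3 stroke at I1  (J1: last free bond brings flow in)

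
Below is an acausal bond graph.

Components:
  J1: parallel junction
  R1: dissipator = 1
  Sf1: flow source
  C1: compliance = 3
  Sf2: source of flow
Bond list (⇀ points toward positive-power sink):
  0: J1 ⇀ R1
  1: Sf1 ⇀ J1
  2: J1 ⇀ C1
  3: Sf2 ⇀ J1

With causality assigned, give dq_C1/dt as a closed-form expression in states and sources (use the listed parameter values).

#1 →Sf1  (Sf1 (Sf) sets flow on bond)
#3 →Sf2  (Sf2: flow source, stroke at near end)
#2 →J1  (C1 outputs effort q/C1)
#0 →R1  (J1 effort already set via bond 2)

dq_C1/dt = F_Sf1 + F_Sf2 - q_C1/3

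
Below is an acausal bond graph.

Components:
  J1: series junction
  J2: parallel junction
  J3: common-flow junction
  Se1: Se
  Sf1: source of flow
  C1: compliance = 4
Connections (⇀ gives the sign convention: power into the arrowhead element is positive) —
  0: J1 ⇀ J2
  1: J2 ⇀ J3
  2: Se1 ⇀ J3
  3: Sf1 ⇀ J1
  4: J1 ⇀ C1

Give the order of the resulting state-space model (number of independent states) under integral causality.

1  (C1 all integral)

b2 |J3  (Se1 (Se) sets effort on bond)
b3 |Sf1  (Sf1 (Sf) sets flow on bond)
b0 |J1  (J1 flow already set via bond 3)
b4 |J1  (common-f at J1 fixed by 3)
b1 |J2  (J2: last free bond brings effort in)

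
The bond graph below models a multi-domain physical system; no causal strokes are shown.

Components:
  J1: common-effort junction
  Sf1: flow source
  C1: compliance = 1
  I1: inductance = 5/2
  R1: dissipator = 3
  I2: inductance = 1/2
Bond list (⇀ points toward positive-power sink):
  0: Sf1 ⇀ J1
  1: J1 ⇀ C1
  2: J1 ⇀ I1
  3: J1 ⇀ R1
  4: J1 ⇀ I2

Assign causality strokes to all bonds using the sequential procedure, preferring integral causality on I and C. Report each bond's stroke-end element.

bond 0 stroke at Sf1  (source Sf1 imposes f)
bond 1 stroke at J1  (C1 outputs effort q/C1)
bond 2 stroke at I1  (J1 effort already set via bond 1)
bond 3 stroke at R1  (J1: bond 1 brought effort, rest push out)
bond 4 stroke at I2  (J1: bond 1 brought effort, rest push out)

bond 0 stroke at Sf1
bond 1 stroke at J1
bond 2 stroke at I1
bond 3 stroke at R1
bond 4 stroke at I2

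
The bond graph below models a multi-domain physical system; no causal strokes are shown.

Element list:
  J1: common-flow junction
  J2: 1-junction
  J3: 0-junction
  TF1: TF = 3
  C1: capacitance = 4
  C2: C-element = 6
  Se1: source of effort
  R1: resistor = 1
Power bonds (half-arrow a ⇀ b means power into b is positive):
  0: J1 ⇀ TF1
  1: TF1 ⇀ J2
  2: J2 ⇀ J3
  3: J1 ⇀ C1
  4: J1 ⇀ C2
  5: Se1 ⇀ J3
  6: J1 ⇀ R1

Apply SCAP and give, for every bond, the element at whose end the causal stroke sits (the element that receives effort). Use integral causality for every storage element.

β5 stroke→J3  (Se1 fixes effort; stroke away)
β2 stroke→J2  (0-jn J3 has e-setter on 5)
β1 stroke→TF1  (only one flow-in slot at J2)
β0 stroke→J1  (through TF1, causality passes straight; one stroke at TF1)
β3 stroke→J1  (C1: C, integral causality)
β4 stroke→J1  (C2 outputs effort q/C2)
β6 stroke→R1  (only one flow-in slot at J1)

b0 →J1
b1 →TF1
b2 →J2
b3 →J1
b4 →J1
b5 →J3
b6 →R1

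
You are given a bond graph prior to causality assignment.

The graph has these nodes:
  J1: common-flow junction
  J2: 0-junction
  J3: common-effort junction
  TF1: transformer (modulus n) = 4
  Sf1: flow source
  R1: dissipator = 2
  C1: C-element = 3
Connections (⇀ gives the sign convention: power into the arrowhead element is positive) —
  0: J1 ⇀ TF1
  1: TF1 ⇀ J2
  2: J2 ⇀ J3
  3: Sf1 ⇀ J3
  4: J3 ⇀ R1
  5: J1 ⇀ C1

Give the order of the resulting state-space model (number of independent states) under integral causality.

β3 stroke→Sf1  (source Sf1 imposes f)
β5 stroke→J1  (C1 outputs effort q/C1)
β0 stroke→TF1  (closing 1-jn rule on J1)
β1 stroke→J2  (TF1 one-in-one-out from 0)
β2 stroke→J3  (0-jn J2 has e-setter on 1)
β4 stroke→R1  (J3 effort already set via bond 2)

1  (C1 all integral)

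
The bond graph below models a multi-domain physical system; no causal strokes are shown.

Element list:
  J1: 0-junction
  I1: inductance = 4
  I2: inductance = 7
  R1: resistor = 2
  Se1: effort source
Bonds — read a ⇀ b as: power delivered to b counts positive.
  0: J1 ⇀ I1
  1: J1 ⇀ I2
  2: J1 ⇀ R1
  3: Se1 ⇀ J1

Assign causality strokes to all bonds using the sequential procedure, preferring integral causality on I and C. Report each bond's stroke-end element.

bond 0 stroke at I1
bond 1 stroke at I2
bond 2 stroke at R1
bond 3 stroke at J1

#3 →J1  (Se1 (Se) sets effort on bond)
#0 →I1  (0-jn J1 has e-setter on 3)
#1 →I2  (J1: bond 3 brought effort, rest push out)
#2 →R1  (common-e at J1 fixed by 3)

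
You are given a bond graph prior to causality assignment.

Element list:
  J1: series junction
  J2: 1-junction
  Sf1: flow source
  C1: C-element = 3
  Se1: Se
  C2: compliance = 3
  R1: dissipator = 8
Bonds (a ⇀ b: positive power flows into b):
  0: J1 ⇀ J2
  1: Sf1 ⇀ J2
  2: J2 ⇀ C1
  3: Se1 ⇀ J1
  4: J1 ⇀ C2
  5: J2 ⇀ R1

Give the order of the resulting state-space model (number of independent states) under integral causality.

2  (C1, C2 all integral)

bond 1 |Sf1  (Sf1: flow source, stroke at near end)
bond 3 |J1  (Se1: effort source, stroke at far end)
bond 0 |J2  (J2 flow already set via bond 1)
bond 2 |J2  (J2 flow already set via bond 1)
bond 5 |J2  (J2: bond 1 brought flow, rest push out)
bond 4 |J1  (common-f at J1 fixed by 0)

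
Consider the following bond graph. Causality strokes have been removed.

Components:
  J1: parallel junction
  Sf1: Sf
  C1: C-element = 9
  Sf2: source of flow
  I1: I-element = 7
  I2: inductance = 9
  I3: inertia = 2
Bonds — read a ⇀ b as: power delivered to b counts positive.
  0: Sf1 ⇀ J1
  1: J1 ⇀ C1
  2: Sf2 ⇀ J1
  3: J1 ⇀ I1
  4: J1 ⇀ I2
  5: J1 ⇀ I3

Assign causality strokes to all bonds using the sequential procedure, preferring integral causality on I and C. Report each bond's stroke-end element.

#0 stroke→Sf1
#1 stroke→J1
#2 stroke→Sf2
#3 stroke→I1
#4 stroke→I2
#5 stroke→I3

#0 stroke→Sf1  (source Sf1 imposes f)
#2 stroke→Sf2  (Sf2: flow source, stroke at near end)
#1 stroke→J1  (C1 outputs effort q/C1)
#3 stroke→I1  (J1 effort already set via bond 1)
#4 stroke→I2  (common-e at J1 fixed by 1)
#5 stroke→I3  (common-e at J1 fixed by 1)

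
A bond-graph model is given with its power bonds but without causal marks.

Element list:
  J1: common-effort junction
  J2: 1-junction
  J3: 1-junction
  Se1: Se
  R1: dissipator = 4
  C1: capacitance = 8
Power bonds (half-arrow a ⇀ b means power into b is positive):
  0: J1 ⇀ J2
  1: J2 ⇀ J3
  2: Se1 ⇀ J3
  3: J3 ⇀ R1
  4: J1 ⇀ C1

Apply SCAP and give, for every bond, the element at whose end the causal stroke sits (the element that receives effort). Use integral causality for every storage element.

b2 stroke at J3  (source Se1 imposes e)
b4 stroke at J1  (C1 integral (e out))
b0 stroke at J2  (J1: bond 4 brought effort, rest push out)
b1 stroke at J3  (closing 1-jn rule on J2)
b3 stroke at R1  (J3 needs exactly one f-in)

b0 |J2
b1 |J3
b2 |J3
b3 |R1
b4 |J1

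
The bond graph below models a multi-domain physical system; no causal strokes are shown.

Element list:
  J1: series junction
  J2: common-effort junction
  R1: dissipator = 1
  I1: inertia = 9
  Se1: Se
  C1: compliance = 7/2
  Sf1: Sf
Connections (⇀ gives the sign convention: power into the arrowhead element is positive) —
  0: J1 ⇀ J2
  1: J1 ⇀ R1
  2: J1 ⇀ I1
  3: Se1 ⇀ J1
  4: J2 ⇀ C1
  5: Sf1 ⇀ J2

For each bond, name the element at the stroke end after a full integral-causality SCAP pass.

β3 stroke at J1  (Se1 fixes effort; stroke away)
β5 stroke at Sf1  (source Sf1 imposes f)
β2 stroke at I1  (prefer integral on I1)
β0 stroke at J1  (J1 flow already set via bond 2)
β1 stroke at J1  (J1: bond 2 brought flow, rest push out)
β4 stroke at J2  (J2 needs exactly one e-in)

β0 |J1
β1 |J1
β2 |I1
β3 |J1
β4 |J2
β5 |Sf1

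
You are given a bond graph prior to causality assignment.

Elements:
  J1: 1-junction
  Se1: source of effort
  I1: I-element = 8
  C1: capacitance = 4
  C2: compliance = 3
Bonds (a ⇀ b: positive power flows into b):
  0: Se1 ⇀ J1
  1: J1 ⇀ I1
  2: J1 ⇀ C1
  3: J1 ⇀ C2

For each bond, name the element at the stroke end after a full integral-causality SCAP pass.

#0 stroke→J1  (Se1: effort source, stroke at far end)
#1 stroke→I1  (I1 outputs flow p/I1)
#2 stroke→J1  (common-f at J1 fixed by 1)
#3 stroke→J1  (common-f at J1 fixed by 1)

β0 →J1
β1 →I1
β2 →J1
β3 →J1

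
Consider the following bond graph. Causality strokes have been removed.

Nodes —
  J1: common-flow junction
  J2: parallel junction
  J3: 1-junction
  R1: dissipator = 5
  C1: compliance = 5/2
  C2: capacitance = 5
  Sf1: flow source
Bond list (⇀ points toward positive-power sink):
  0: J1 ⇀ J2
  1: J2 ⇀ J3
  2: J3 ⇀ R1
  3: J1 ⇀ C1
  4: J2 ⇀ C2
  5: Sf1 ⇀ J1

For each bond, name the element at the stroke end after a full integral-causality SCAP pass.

β0 stroke→J1
β1 stroke→J3
β2 stroke→R1
β3 stroke→J1
β4 stroke→J2
β5 stroke→Sf1

β5 →Sf1  (Sf1 (Sf) sets flow on bond)
β0 →J1  (J1: bond 5 brought flow, rest push out)
β3 →J1  (J1 flow already set via bond 5)
β4 →J2  (C2 integral (e out))
β1 →J3  (J2 effort already set via bond 4)
β2 →R1  (only one flow-in slot at J3)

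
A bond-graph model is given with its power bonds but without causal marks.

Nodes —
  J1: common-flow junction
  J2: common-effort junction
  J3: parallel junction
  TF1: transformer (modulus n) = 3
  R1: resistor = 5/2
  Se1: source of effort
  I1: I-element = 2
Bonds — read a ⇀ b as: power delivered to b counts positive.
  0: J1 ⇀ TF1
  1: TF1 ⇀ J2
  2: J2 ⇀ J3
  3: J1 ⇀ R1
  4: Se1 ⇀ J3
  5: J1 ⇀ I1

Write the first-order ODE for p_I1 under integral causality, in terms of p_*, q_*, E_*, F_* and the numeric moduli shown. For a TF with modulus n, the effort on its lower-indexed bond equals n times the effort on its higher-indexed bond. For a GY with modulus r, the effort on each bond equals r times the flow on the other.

dp_I1/dt = -3*E_Se1 - 5*p_I1/4

β4 →J3  (Se1 (Se) sets effort on bond)
β2 →J2  (J3: bond 4 brought effort, rest push out)
β1 →TF1  (common-e at J2 fixed by 2)
β0 →J1  (TF1: transformer flips bond 1)
β5 →I1  (I1: I, integral causality)
β3 →J1  (common-f at J1 fixed by 5)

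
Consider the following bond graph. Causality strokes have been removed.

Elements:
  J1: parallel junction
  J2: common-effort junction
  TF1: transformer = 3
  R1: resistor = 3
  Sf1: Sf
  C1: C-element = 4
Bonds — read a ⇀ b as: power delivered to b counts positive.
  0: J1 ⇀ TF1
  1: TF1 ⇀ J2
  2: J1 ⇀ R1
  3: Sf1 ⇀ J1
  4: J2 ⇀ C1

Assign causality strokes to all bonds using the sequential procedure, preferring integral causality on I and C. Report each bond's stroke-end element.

β3 stroke at Sf1  (Sf1 (Sf) sets flow on bond)
β4 stroke at J2  (C1 integral (e out))
β1 stroke at TF1  (J2: bond 4 brought effort, rest push out)
β0 stroke at J1  (TF1: transformer flips bond 1)
β2 stroke at R1  (J1 effort already set via bond 0)

β0 stroke→J1
β1 stroke→TF1
β2 stroke→R1
β3 stroke→Sf1
β4 stroke→J2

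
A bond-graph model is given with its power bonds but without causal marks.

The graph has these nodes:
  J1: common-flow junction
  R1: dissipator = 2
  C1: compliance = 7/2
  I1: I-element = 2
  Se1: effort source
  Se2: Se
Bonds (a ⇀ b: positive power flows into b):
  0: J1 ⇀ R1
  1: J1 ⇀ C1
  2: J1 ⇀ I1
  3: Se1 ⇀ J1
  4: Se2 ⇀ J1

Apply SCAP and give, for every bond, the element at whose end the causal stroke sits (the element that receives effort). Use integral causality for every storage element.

β0 →J1
β1 →J1
β2 →I1
β3 →J1
β4 →J1

β3 →J1  (Se1: effort source, stroke at far end)
β4 →J1  (source Se2 imposes e)
β1 →J1  (C1 outputs effort q/C1)
β2 →I1  (I1 outputs flow p/I1)
β0 →J1  (1-jn J1 has f-setter on 2)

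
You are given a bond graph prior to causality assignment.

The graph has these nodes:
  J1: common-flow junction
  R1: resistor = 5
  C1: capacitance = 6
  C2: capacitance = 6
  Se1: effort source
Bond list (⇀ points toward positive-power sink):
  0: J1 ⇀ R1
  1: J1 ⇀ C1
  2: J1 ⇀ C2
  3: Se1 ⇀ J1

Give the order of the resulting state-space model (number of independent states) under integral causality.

b3 →J1  (Se1 (Se) sets effort on bond)
b1 →J1  (C1: C, integral causality)
b2 →J1  (C2 integral (e out))
b0 →R1  (J1 needs exactly one f-in)

2  (C1, C2 all integral)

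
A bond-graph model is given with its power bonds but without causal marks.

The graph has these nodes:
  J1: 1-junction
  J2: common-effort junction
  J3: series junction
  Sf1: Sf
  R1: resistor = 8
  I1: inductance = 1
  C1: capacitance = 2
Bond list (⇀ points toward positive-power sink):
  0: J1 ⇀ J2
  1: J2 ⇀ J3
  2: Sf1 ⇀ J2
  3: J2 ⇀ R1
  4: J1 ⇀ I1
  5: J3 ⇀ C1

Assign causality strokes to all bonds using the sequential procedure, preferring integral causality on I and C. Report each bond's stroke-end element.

b0 |J1
b1 |J2
b2 |Sf1
b3 |R1
b4 |I1
b5 |J3

b2 stroke at Sf1  (source Sf1 imposes f)
b4 stroke at I1  (I1 outputs flow p/I1)
b0 stroke at J1  (J1: bond 4 brought flow, rest push out)
b5 stroke at J3  (C1: C, integral causality)
b1 stroke at J2  (J3 needs exactly one f-in)
b3 stroke at R1  (0-jn J2 has e-setter on 1)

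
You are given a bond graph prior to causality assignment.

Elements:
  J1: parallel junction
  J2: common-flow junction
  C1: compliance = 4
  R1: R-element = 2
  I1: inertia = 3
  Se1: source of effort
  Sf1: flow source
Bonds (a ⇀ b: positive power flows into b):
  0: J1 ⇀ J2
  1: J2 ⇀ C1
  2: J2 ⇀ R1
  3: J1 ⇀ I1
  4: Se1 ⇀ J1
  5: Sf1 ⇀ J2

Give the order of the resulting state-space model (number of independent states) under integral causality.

2  (C1, I1 all integral)

bond 4 |J1  (Se1 (Se) sets effort on bond)
bond 5 |Sf1  (Sf1 (Sf) sets flow on bond)
bond 0 |J2  (J1: bond 4 brought effort, rest push out)
bond 3 |I1  (J1 effort already set via bond 4)
bond 1 |J2  (J2 flow already set via bond 5)
bond 2 |J2  (J2: bond 5 brought flow, rest push out)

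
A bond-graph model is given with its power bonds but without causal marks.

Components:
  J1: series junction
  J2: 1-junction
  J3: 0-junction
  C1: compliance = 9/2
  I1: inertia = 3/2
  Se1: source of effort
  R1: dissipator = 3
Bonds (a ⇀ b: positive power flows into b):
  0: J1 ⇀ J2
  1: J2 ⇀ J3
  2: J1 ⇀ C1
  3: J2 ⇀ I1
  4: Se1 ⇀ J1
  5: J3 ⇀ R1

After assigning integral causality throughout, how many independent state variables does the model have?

#4 |J1  (Se1: effort source, stroke at far end)
#2 |J1  (C1 integral (e out))
#0 |J2  (only one flow-in slot at J1)
#3 |I1  (prefer integral on I1)
#1 |J2  (J2: bond 3 brought flow, rest push out)
#5 |J3  (J3 needs exactly one e-in)

2  (C1, I1 all integral)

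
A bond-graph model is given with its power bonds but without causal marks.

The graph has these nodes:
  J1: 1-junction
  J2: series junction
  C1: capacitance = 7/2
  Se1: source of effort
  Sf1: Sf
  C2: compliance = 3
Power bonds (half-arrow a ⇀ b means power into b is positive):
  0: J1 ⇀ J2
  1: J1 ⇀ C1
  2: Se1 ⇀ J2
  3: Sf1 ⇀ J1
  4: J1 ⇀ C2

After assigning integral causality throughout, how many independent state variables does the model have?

2  (C1, C2 all integral)

b2 stroke→J2  (Se1: effort source, stroke at far end)
b3 stroke→Sf1  (Sf1 (Sf) sets flow on bond)
b0 stroke→J1  (J1 flow already set via bond 3)
b1 stroke→J1  (1-jn J1 has f-setter on 3)
b4 stroke→J1  (J1 flow already set via bond 3)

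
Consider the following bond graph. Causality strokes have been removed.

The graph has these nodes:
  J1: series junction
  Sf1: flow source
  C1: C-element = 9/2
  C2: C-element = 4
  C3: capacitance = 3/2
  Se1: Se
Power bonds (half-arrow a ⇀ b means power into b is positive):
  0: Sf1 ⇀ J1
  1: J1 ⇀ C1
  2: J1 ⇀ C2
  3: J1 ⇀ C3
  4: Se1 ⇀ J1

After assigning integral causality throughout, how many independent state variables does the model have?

bond 0 →Sf1  (Sf1 fixes flow; stroke at Sf1)
bond 4 →J1  (Se1: effort source, stroke at far end)
bond 1 →J1  (J1 flow already set via bond 0)
bond 2 →J1  (J1 flow already set via bond 0)
bond 3 →J1  (J1: bond 0 brought flow, rest push out)

3  (C1, C2, C3 all integral)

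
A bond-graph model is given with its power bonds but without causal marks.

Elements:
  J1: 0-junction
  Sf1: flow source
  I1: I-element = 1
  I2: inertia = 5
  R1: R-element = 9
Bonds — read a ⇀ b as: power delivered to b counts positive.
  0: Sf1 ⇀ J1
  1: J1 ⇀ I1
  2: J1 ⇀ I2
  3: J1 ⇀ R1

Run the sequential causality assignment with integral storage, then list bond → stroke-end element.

#0 stroke→Sf1  (Sf1: flow source, stroke at near end)
#1 stroke→I1  (I1: I, integral causality)
#2 stroke→I2  (I2 outputs flow p/I2)
#3 stroke→J1  (closing 0-jn rule on J1)

bond 0 →Sf1
bond 1 →I1
bond 2 →I2
bond 3 →J1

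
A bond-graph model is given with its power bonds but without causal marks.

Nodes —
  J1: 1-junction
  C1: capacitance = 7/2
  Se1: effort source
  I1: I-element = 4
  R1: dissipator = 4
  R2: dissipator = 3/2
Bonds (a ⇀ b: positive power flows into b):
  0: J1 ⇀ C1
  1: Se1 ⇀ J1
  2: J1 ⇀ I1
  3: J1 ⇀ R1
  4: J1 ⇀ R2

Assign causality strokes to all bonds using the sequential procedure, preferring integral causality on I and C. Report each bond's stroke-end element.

#1 stroke→J1  (Se1 fixes effort; stroke away)
#0 stroke→J1  (C1 outputs effort q/C1)
#2 stroke→I1  (prefer integral on I1)
#3 stroke→J1  (common-f at J1 fixed by 2)
#4 stroke→J1  (1-jn J1 has f-setter on 2)

b0 |J1
b1 |J1
b2 |I1
b3 |J1
b4 |J1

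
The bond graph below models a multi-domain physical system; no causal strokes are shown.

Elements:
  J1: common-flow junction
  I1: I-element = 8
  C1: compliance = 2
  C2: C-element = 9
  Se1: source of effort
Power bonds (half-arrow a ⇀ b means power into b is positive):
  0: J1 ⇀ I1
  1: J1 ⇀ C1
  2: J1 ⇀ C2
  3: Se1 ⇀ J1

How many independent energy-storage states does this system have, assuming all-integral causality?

β3 →J1  (source Se1 imposes e)
β0 →I1  (I1 outputs flow p/I1)
β1 →J1  (J1: bond 0 brought flow, rest push out)
β2 →J1  (J1 flow already set via bond 0)

3  (C1, C2, I1 all integral)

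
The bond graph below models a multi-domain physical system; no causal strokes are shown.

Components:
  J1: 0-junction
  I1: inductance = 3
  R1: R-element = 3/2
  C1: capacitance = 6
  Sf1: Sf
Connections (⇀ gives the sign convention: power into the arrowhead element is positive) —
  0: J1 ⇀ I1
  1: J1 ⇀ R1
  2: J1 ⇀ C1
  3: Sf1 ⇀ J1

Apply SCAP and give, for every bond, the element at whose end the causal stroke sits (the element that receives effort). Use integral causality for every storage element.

bond 0 stroke at I1
bond 1 stroke at R1
bond 2 stroke at J1
bond 3 stroke at Sf1

#3 stroke→Sf1  (Sf1 (Sf) sets flow on bond)
#0 stroke→I1  (I1: I, integral causality)
#2 stroke→J1  (C1 outputs effort q/C1)
#1 stroke→R1  (common-e at J1 fixed by 2)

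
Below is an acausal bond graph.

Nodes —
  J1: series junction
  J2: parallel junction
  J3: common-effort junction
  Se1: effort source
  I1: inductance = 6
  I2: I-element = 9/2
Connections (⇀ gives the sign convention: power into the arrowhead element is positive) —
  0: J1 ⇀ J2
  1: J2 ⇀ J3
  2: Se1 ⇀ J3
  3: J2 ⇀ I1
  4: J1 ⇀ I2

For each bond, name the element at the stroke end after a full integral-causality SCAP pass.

b2 stroke at J3  (Se1 fixes effort; stroke away)
b1 stroke at J2  (common-e at J3 fixed by 2)
b0 stroke at J1  (0-jn J2 has e-setter on 1)
b3 stroke at I1  (J2 effort already set via bond 1)
b4 stroke at I2  (J1 needs exactly one f-in)

β0 →J1
β1 →J2
β2 →J3
β3 →I1
β4 →I2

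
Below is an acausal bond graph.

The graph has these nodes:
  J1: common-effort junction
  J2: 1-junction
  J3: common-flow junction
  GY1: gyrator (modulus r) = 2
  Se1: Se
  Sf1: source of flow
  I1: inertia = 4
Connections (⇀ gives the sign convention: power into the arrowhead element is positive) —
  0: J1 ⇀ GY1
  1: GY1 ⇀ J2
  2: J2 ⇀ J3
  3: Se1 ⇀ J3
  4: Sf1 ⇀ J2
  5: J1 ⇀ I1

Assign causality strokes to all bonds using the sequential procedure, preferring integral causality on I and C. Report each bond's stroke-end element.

#0 →J1
#1 →J2
#2 →J2
#3 →J3
#4 →Sf1
#5 →I1

b3 stroke at J3  (source Se1 imposes e)
b4 stroke at Sf1  (Sf1: flow source, stroke at near end)
b1 stroke at J2  (J2: bond 4 brought flow, rest push out)
b2 stroke at J2  (J2: bond 4 brought flow, rest push out)
b0 stroke at J1  (GY1: gyrator matches bond 1)
b5 stroke at I1  (common-e at J1 fixed by 0)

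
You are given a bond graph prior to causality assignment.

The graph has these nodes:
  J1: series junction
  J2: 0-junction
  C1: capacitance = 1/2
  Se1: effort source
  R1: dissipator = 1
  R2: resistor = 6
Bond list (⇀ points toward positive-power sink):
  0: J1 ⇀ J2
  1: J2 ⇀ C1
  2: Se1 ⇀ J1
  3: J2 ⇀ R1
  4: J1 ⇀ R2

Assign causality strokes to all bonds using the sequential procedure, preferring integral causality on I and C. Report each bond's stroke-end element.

#2 stroke at J1  (Se1: effort source, stroke at far end)
#1 stroke at J2  (C1 outputs effort q/C1)
#0 stroke at J1  (J2 effort already set via bond 1)
#3 stroke at R1  (J2 effort already set via bond 1)
#4 stroke at R2  (J1: last free bond brings flow in)

bond 0 stroke→J1
bond 1 stroke→J2
bond 2 stroke→J1
bond 3 stroke→R1
bond 4 stroke→R2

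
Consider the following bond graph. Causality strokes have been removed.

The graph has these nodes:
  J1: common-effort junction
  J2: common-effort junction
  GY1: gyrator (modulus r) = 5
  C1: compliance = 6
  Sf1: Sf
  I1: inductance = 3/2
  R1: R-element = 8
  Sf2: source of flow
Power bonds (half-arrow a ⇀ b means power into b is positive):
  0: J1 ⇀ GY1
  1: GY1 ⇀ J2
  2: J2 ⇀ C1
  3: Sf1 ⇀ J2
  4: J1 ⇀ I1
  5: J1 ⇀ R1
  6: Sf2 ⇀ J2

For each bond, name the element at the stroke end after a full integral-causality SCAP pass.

b0 stroke at GY1
b1 stroke at GY1
b2 stroke at J2
b3 stroke at Sf1
b4 stroke at I1
b5 stroke at J1
b6 stroke at Sf2

bond 3 →Sf1  (Sf1 (Sf) sets flow on bond)
bond 6 →Sf2  (Sf2 fixes flow; stroke at Sf2)
bond 2 →J2  (C1 outputs effort q/C1)
bond 1 →GY1  (0-jn J2 has e-setter on 2)
bond 0 →GY1  (GY1: gyrator matches bond 1)
bond 4 →I1  (I1: I, integral causality)
bond 5 →J1  (closing 0-jn rule on J1)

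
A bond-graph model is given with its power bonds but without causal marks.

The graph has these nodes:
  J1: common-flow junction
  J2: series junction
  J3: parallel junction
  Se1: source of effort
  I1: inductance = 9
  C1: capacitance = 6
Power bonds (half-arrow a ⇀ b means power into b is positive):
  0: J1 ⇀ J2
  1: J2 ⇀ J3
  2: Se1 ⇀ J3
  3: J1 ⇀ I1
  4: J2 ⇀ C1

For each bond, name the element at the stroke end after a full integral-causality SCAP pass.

bond 2 stroke→J3  (source Se1 imposes e)
bond 1 stroke→J2  (J3: bond 2 brought effort, rest push out)
bond 3 stroke→I1  (I1 outputs flow p/I1)
bond 0 stroke→J1  (J1 flow already set via bond 3)
bond 4 stroke→J2  (1-jn J2 has f-setter on 0)

bond 0 →J1
bond 1 →J2
bond 2 →J3
bond 3 →I1
bond 4 →J2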